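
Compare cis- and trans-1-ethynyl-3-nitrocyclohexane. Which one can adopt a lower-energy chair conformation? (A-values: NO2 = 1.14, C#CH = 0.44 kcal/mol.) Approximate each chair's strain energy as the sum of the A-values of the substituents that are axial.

At 1,3 positions (parity same): cis → (e,e or a,a); trans → (a,e or e,a).
Best chair for cis: E = 0.00 kcal/mol; best chair for trans: E = 0.44 kcal/mol.
The cis isomer is lower by 0.44 kcal/mol.

cis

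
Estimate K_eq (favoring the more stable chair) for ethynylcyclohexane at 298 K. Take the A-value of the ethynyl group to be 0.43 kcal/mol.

One chair has the ethynyl group axial (E = 0.43 kcal/mol) and the other has it equatorial (E = 0).
ΔG = 0.43 kcal/mol between the two chairs.
K = exp(ΔG/RT) with R = 1.987×10⁻³ kcal mol⁻¹ K⁻¹ and T = 298 K gives K ≈ 2.07.

K ≈ 2.07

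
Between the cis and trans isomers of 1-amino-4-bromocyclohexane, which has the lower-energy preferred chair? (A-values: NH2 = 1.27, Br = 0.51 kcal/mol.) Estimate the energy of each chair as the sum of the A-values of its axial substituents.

At 1,4 positions (parity opposite): cis → (a,e or e,a); trans → (e,e or a,a).
Best chair for cis: E = 0.51 kcal/mol; best chair for trans: E = 0.00 kcal/mol.
The trans isomer is lower by 0.51 kcal/mol.

trans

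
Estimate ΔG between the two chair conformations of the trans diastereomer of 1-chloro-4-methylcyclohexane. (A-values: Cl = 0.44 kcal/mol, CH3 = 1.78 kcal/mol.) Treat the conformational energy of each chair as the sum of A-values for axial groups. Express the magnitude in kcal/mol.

C1 and C4 have opposite parity, so for the trans isomer the two substituents are e,e in one chair and a,a in the other.
Chair I (chloro axial, methyl axial): E = 2.22 kcal/mol.
Chair II (chloro equatorial, methyl equatorial): E = 0.00 kcal/mol.
ΔE = 2.22 − 0.00 = 2.22 kcal/mol; chair II is more stable.

2.22 kcal/mol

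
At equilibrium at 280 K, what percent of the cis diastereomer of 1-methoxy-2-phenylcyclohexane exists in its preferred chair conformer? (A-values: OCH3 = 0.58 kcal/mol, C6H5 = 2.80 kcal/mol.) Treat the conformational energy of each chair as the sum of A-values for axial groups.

98.2%

C1 and C2 have opposite parity, so for the cis isomer the two substituents are one axial and one equatorial in each chair.
Chair I (methoxy axial, phenyl equatorial): E = 0.58 kcal/mol; chair II (methoxy equatorial, phenyl axial): E = 2.80 kcal/mol.
ΔG = 2.22 kcal/mol between the two chairs.
K = exp(ΔG/RT) with R = 1.987×10⁻³ kcal mol⁻¹ K⁻¹ and T = 280 K gives K ≈ 54.1.
Fraction in the lower-energy chair = K/(K+1) = 98.2%.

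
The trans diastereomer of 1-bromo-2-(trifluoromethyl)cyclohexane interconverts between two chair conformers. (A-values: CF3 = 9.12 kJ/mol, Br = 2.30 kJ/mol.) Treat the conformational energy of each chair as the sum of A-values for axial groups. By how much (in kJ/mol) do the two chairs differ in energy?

11.42 kJ/mol

C1 and C2 have opposite parity, so for the trans isomer the two substituents are e,e in one chair and a,a in the other.
Chair I (trifluoromethyl axial, bromo axial): E = 11.42 kJ/mol.
Chair II (trifluoromethyl equatorial, bromo equatorial): E = 0.00 kJ/mol.
ΔE = 11.42 − 0.00 = 11.42 kJ/mol; chair II is more stable.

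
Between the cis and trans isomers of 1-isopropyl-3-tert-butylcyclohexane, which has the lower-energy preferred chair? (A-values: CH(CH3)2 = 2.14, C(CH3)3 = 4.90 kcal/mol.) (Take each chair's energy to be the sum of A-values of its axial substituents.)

At 1,3 positions (parity same): cis → (e,e or a,a); trans → (a,e or e,a).
Best chair for cis: E = 0.00 kcal/mol; best chair for trans: E = 2.14 kcal/mol.
The cis isomer is lower by 2.14 kcal/mol.

cis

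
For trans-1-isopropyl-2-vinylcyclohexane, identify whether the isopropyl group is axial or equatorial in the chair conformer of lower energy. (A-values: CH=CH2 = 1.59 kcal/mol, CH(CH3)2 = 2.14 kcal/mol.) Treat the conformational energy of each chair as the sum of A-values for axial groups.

C1 and C2 have opposite parity, so for the trans isomer the two substituents are e,e in one chair and a,a in the other.
Chair I (vinyl axial, isopropyl axial): E = 3.73 kcal/mol.
Chair II (vinyl equatorial, isopropyl equatorial): E = 0.00 kcal/mol.
Chair II is the more stable (lower-energy) conformer, and in that chair the isopropyl group is equatorial.

equatorial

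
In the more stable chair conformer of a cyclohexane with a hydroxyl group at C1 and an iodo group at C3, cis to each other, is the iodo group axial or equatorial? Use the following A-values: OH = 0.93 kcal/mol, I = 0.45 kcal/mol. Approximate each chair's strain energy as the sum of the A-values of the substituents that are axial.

C1 and C3 have the same parity, so for the cis isomer the two substituents are e,e in one chair and a,a in the other.
Chair I (hydroxyl axial, iodo axial): E = 1.38 kcal/mol.
Chair II (hydroxyl equatorial, iodo equatorial): E = 0.00 kcal/mol.
Chair II is the more stable (lower-energy) conformer, and in that chair the iodo group is equatorial.

equatorial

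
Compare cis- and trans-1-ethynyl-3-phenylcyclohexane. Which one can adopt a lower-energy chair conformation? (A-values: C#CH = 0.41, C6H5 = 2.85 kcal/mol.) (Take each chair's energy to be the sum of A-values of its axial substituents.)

cis

At 1,3 positions (parity same): cis → (e,e or a,a); trans → (a,e or e,a).
Best chair for cis: E = 0.00 kcal/mol; best chair for trans: E = 0.41 kcal/mol.
The cis isomer is lower by 0.41 kcal/mol.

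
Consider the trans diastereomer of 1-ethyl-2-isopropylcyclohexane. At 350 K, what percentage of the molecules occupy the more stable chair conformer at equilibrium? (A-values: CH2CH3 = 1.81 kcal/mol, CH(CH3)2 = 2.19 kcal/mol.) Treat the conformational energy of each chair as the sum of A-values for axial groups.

99.7%

C1 and C2 have opposite parity, so for the trans isomer the two substituents are e,e in one chair and a,a in the other.
Chair I (ethyl axial, isopropyl axial): E = 4.00 kcal/mol; chair II (ethyl equatorial, isopropyl equatorial): E = 0.00 kcal/mol.
ΔG = 4.00 kcal/mol between the two chairs.
K = exp(ΔG/RT) with R = 1.987×10⁻³ kcal mol⁻¹ K⁻¹ and T = 350 K gives K ≈ 315.
Fraction in the lower-energy chair = K/(K+1) = 99.7%.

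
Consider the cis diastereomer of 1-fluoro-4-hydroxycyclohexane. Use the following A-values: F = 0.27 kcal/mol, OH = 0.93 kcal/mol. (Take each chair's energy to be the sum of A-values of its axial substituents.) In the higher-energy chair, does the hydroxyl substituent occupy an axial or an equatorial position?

C1 and C4 have opposite parity, so for the cis isomer the two substituents are one axial and one equatorial in each chair.
Chair I (fluoro axial, hydroxyl equatorial): E = 0.27 kcal/mol.
Chair II (fluoro equatorial, hydroxyl axial): E = 0.93 kcal/mol.
Chair II is the less stable (higher-energy) conformer, and in that chair the hydroxyl group is axial.

axial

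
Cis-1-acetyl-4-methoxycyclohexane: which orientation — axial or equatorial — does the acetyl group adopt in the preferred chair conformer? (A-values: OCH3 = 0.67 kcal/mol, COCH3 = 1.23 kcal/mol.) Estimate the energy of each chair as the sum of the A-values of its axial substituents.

C1 and C4 have opposite parity, so for the cis isomer the two substituents are one axial and one equatorial in each chair.
Chair I (methoxy axial, acetyl equatorial): E = 0.67 kcal/mol.
Chair II (methoxy equatorial, acetyl axial): E = 1.23 kcal/mol.
Chair I is the more stable (lower-energy) conformer, and in that chair the acetyl group is equatorial.

equatorial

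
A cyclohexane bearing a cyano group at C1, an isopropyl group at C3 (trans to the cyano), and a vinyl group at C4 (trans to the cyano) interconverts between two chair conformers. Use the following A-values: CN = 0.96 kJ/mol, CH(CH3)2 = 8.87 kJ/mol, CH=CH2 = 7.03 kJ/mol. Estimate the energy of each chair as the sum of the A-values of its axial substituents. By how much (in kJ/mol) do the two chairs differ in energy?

Chair I (cyano axial, isopropyl equatorial, vinyl axial): E = 7.99 kJ/mol.
Chair II (cyano equatorial, isopropyl axial, vinyl equatorial): E = 8.87 kJ/mol.
ΔE = 8.87 − 7.99 = 0.88 kJ/mol; chair I is more stable.

0.88 kJ/mol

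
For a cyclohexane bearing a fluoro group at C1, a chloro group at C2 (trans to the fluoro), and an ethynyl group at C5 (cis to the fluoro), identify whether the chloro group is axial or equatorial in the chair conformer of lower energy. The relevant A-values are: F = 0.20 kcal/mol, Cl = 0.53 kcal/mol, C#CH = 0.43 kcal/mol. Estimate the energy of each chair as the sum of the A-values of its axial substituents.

Chair I (fluoro axial, chloro axial, ethynyl axial): E = 1.16 kcal/mol.
Chair II (fluoro equatorial, chloro equatorial, ethynyl equatorial): E = 0.00 kcal/mol.
Chair II is the more stable (lower-energy) conformer, and in that chair the chloro group is equatorial.

equatorial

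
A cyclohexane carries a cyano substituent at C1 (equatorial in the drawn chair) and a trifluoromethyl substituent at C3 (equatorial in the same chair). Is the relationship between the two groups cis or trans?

C1 and C3 have the same parity, so their axial bonds point in the same direction.
With same-parity carbons, two substituents on the same face are both axial or both equatorial; opposite faces give one of each.
Here the groups are equatorial/equatorial → same face → cis.

cis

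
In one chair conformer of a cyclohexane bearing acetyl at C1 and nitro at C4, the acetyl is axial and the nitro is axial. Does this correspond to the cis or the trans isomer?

C1 and C4 have opposite parity, so their axial bonds point in opposite directions.
With opposite-parity carbons, two substituents on the same face are one axial and one equatorial; opposite faces give both axial or both equatorial.
Here the groups are axial/axial → opposite face → trans.

trans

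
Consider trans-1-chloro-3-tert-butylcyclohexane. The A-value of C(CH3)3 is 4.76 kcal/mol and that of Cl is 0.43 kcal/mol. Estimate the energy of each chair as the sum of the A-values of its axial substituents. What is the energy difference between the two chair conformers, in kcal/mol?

C1 and C3 have the same parity, so for the trans isomer the two substituents are one axial and one equatorial in each chair.
Chair I (tert-butyl axial, chloro equatorial): E = 4.76 kcal/mol.
Chair II (tert-butyl equatorial, chloro axial): E = 0.43 kcal/mol.
ΔE = 4.76 − 0.43 = 4.33 kcal/mol; chair II is more stable.

4.33 kcal/mol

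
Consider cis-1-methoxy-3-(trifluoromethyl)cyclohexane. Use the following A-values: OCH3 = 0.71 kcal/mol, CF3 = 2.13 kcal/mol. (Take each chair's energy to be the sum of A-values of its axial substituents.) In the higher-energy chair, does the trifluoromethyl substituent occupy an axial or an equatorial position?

C1 and C3 have the same parity, so for the cis isomer the two substituents are e,e in one chair and a,a in the other.
Chair I (methoxy axial, trifluoromethyl axial): E = 2.84 kcal/mol.
Chair II (methoxy equatorial, trifluoromethyl equatorial): E = 0.00 kcal/mol.
Chair I is the less stable (higher-energy) conformer, and in that chair the trifluoromethyl group is axial.

axial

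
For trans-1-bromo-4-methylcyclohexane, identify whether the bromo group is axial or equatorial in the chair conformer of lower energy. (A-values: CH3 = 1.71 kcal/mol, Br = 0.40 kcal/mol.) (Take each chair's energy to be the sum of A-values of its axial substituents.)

equatorial

C1 and C4 have opposite parity, so for the trans isomer the two substituents are e,e in one chair and a,a in the other.
Chair I (methyl axial, bromo axial): E = 2.11 kcal/mol.
Chair II (methyl equatorial, bromo equatorial): E = 0.00 kcal/mol.
Chair II is the more stable (lower-energy) conformer, and in that chair the bromo group is equatorial.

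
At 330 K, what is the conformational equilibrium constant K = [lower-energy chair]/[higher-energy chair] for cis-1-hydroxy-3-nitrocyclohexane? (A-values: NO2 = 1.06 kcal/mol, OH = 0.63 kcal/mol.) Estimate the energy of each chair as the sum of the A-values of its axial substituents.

K ≈ 13.2

C1 and C3 have the same parity, so for the cis isomer the two substituents are e,e in one chair and a,a in the other.
Chair I (nitro axial, hydroxyl axial): E = 1.69 kcal/mol; chair II (nitro equatorial, hydroxyl equatorial): E = 0.00 kcal/mol.
ΔG = 1.69 kcal/mol between the two chairs.
K = exp(ΔG/RT) with R = 1.987×10⁻³ kcal mol⁻¹ K⁻¹ and T = 330 K gives K ≈ 13.2.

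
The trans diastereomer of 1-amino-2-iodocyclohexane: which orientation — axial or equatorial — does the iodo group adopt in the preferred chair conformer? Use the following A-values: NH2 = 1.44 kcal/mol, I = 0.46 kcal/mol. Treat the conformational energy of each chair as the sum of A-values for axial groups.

equatorial

C1 and C2 have opposite parity, so for the trans isomer the two substituents are e,e in one chair and a,a in the other.
Chair I (amino axial, iodo axial): E = 1.90 kcal/mol.
Chair II (amino equatorial, iodo equatorial): E = 0.00 kcal/mol.
Chair II is the more stable (lower-energy) conformer, and in that chair the iodo group is equatorial.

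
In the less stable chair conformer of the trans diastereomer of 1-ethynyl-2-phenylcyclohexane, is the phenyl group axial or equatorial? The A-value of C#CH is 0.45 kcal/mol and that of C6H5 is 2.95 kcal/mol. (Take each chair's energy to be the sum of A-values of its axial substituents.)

axial

C1 and C2 have opposite parity, so for the trans isomer the two substituents are e,e in one chair and a,a in the other.
Chair I (ethynyl axial, phenyl axial): E = 3.40 kcal/mol.
Chair II (ethynyl equatorial, phenyl equatorial): E = 0.00 kcal/mol.
Chair I is the less stable (higher-energy) conformer, and in that chair the phenyl group is axial.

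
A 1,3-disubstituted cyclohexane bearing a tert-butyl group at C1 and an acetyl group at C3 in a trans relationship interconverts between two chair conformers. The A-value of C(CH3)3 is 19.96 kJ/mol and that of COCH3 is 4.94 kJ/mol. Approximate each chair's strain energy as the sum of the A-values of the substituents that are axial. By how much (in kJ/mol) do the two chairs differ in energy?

C1 and C3 have the same parity, so for the trans isomer the two substituents are one axial and one equatorial in each chair.
Chair I (tert-butyl axial, acetyl equatorial): E = 19.96 kJ/mol.
Chair II (tert-butyl equatorial, acetyl axial): E = 4.94 kJ/mol.
ΔE = 19.96 − 4.94 = 15.02 kJ/mol; chair II is more stable.

15.02 kJ/mol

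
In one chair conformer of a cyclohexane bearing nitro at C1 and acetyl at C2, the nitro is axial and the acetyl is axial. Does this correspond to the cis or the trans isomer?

C1 and C2 have opposite parity, so their axial bonds point in opposite directions.
With opposite-parity carbons, two substituents on the same face are one axial and one equatorial; opposite faces give both axial or both equatorial.
Here the groups are axial/axial → opposite face → trans.

trans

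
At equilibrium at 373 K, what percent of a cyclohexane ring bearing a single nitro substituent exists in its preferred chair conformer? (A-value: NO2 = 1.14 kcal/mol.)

82.3%

One chair has the nitro group axial (E = 1.14 kcal/mol) and the other has it equatorial (E = 0).
ΔG = 1.14 kcal/mol between the two chairs.
K = exp(ΔG/RT) with R = 1.987×10⁻³ kcal mol⁻¹ K⁻¹ and T = 373 K gives K ≈ 4.66.
Fraction in the lower-energy chair = K/(K+1) = 82.3%.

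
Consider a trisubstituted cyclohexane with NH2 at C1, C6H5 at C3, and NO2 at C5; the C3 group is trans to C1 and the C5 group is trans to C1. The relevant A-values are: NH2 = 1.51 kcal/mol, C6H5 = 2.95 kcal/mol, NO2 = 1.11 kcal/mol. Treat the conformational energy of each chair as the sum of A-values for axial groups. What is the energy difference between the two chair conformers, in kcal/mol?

Chair I (amino axial, phenyl equatorial, nitro equatorial): E = 1.51 kcal/mol.
Chair II (amino equatorial, phenyl axial, nitro axial): E = 4.06 kcal/mol.
ΔE = 4.06 − 1.51 = 2.55 kcal/mol; chair I is more stable.

2.55 kcal/mol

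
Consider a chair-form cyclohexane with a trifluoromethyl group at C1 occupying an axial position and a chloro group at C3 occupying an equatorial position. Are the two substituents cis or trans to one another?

trans

C1 and C3 have the same parity, so their axial bonds point in the same direction.
With same-parity carbons, two substituents on the same face are both axial or both equatorial; opposite faces give one of each.
Here the groups are axial/equatorial → opposite face → trans.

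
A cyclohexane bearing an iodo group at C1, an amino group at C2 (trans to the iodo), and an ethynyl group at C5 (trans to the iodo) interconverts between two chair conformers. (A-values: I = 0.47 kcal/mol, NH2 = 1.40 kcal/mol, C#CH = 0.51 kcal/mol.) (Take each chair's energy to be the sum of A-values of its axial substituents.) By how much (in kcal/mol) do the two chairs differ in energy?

1.36 kcal/mol

Chair I (iodo axial, amino axial, ethynyl equatorial): E = 1.87 kcal/mol.
Chair II (iodo equatorial, amino equatorial, ethynyl axial): E = 0.51 kcal/mol.
ΔE = 1.87 − 0.51 = 1.36 kcal/mol; chair II is more stable.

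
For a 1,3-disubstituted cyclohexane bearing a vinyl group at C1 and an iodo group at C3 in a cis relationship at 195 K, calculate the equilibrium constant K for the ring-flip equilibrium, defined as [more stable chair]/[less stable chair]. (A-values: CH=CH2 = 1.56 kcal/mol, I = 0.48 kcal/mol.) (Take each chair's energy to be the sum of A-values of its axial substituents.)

C1 and C3 have the same parity, so for the cis isomer the two substituents are e,e in one chair and a,a in the other.
Chair I (vinyl axial, iodo axial): E = 2.04 kcal/mol; chair II (vinyl equatorial, iodo equatorial): E = 0.00 kcal/mol.
ΔG = 2.04 kcal/mol between the two chairs.
K = exp(ΔG/RT) with R = 1.987×10⁻³ kcal mol⁻¹ K⁻¹ and T = 195 K gives K ≈ 193.

K ≈ 193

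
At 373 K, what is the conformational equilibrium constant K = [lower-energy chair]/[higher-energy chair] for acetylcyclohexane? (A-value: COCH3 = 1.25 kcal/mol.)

One chair has the acetyl group axial (E = 1.25 kcal/mol) and the other has it equatorial (E = 0).
ΔG = 1.25 kcal/mol between the two chairs.
K = exp(ΔG/RT) with R = 1.987×10⁻³ kcal mol⁻¹ K⁻¹ and T = 373 K gives K ≈ 5.4.

K ≈ 5.40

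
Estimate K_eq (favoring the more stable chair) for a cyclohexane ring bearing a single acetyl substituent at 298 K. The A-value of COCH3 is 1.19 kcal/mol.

K ≈ 7.46

One chair has the acetyl group axial (E = 1.19 kcal/mol) and the other has it equatorial (E = 0).
ΔG = 1.19 kcal/mol between the two chairs.
K = exp(ΔG/RT) with R = 1.987×10⁻³ kcal mol⁻¹ K⁻¹ and T = 298 K gives K ≈ 7.46.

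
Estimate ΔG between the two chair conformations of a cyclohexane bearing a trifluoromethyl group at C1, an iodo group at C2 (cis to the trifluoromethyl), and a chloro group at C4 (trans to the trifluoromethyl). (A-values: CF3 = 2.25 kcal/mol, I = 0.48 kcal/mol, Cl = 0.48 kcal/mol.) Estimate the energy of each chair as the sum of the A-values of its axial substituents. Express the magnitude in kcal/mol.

Chair I (trifluoromethyl axial, iodo equatorial, chloro axial): E = 2.73 kcal/mol.
Chair II (trifluoromethyl equatorial, iodo axial, chloro equatorial): E = 0.48 kcal/mol.
ΔE = 2.73 − 0.48 = 2.25 kcal/mol; chair II is more stable.

2.25 kcal/mol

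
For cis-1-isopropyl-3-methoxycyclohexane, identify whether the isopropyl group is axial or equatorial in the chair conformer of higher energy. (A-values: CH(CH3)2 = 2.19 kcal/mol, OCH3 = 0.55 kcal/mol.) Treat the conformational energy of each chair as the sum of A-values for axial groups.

C1 and C3 have the same parity, so for the cis isomer the two substituents are e,e in one chair and a,a in the other.
Chair I (isopropyl axial, methoxy axial): E = 2.74 kcal/mol.
Chair II (isopropyl equatorial, methoxy equatorial): E = 0.00 kcal/mol.
Chair I is the less stable (higher-energy) conformer, and in that chair the isopropyl group is axial.

axial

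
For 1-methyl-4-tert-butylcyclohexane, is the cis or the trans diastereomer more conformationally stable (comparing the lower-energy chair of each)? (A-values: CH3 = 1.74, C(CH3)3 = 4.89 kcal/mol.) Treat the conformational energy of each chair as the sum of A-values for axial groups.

trans

At 1,4 positions (parity opposite): cis → (a,e or e,a); trans → (e,e or a,a).
Best chair for cis: E = 1.74 kcal/mol; best chair for trans: E = 0.00 kcal/mol.
The trans isomer is lower by 1.74 kcal/mol.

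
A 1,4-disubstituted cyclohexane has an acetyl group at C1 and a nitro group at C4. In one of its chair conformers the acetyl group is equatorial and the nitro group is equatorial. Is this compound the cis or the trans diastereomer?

C1 and C4 have opposite parity, so their axial bonds point in opposite directions.
With opposite-parity carbons, two substituents on the same face are one axial and one equatorial; opposite faces give both axial or both equatorial.
Here the groups are equatorial/equatorial → opposite face → trans.

trans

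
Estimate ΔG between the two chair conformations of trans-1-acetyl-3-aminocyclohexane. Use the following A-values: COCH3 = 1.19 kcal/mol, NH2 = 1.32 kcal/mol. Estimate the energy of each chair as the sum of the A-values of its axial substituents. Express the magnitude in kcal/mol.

C1 and C3 have the same parity, so for the trans isomer the two substituents are one axial and one equatorial in each chair.
Chair I (acetyl axial, amino equatorial): E = 1.19 kcal/mol.
Chair II (acetyl equatorial, amino axial): E = 1.32 kcal/mol.
ΔE = 1.32 − 1.19 = 0.13 kcal/mol; chair I is more stable.

0.13 kcal/mol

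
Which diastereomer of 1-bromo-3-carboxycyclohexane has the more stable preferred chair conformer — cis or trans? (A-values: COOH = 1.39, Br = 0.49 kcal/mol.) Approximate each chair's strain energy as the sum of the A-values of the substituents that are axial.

At 1,3 positions (parity same): cis → (e,e or a,a); trans → (a,e or e,a).
Best chair for cis: E = 0.00 kcal/mol; best chair for trans: E = 0.49 kcal/mol.
The cis isomer is lower by 0.49 kcal/mol.

cis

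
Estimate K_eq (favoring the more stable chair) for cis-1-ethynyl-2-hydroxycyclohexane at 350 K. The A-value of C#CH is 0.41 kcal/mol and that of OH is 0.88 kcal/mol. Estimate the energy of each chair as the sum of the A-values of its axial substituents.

C1 and C2 have opposite parity, so for the cis isomer the two substituents are one axial and one equatorial in each chair.
Chair I (ethynyl axial, hydroxyl equatorial): E = 0.41 kcal/mol; chair II (ethynyl equatorial, hydroxyl axial): E = 0.88 kcal/mol.
ΔG = 0.47 kcal/mol between the two chairs.
K = exp(ΔG/RT) with R = 1.987×10⁻³ kcal mol⁻¹ K⁻¹ and T = 350 K gives K ≈ 1.97.

K ≈ 1.97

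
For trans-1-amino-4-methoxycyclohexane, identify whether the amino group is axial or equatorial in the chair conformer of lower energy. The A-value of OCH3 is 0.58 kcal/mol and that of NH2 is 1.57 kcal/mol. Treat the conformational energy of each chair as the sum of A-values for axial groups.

C1 and C4 have opposite parity, so for the trans isomer the two substituents are e,e in one chair and a,a in the other.
Chair I (methoxy axial, amino axial): E = 2.15 kcal/mol.
Chair II (methoxy equatorial, amino equatorial): E = 0.00 kcal/mol.
Chair II is the more stable (lower-energy) conformer, and in that chair the amino group is equatorial.

equatorial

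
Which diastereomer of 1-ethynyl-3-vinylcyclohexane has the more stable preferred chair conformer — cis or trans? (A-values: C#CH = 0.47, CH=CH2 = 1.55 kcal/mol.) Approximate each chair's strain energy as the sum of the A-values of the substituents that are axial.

At 1,3 positions (parity same): cis → (e,e or a,a); trans → (a,e or e,a).
Best chair for cis: E = 0.00 kcal/mol; best chair for trans: E = 0.47 kcal/mol.
The cis isomer is lower by 0.47 kcal/mol.

cis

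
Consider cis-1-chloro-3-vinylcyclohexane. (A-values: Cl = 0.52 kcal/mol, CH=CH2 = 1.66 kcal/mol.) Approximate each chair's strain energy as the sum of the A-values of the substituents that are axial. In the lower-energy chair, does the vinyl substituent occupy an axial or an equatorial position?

C1 and C3 have the same parity, so for the cis isomer the two substituents are e,e in one chair and a,a in the other.
Chair I (chloro axial, vinyl axial): E = 2.18 kcal/mol.
Chair II (chloro equatorial, vinyl equatorial): E = 0.00 kcal/mol.
Chair II is the more stable (lower-energy) conformer, and in that chair the vinyl group is equatorial.

equatorial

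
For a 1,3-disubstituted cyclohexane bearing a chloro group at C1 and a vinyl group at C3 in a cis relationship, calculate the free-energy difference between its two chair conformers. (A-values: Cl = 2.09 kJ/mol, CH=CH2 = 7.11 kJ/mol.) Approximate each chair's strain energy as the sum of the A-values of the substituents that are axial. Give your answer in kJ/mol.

C1 and C3 have the same parity, so for the cis isomer the two substituents are e,e in one chair and a,a in the other.
Chair I (chloro axial, vinyl axial): E = 9.20 kJ/mol.
Chair II (chloro equatorial, vinyl equatorial): E = 0.00 kJ/mol.
ΔE = 9.20 − 0.00 = 9.20 kJ/mol; chair II is more stable.

9.20 kJ/mol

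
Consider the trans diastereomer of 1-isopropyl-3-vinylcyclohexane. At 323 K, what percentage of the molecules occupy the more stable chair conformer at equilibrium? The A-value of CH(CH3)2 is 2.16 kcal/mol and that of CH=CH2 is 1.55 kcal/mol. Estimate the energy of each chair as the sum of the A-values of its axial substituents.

72.1%

C1 and C3 have the same parity, so for the trans isomer the two substituents are one axial and one equatorial in each chair.
Chair I (isopropyl axial, vinyl equatorial): E = 2.16 kcal/mol; chair II (isopropyl equatorial, vinyl axial): E = 1.55 kcal/mol.
ΔG = 0.61 kcal/mol between the two chairs.
K = exp(ΔG/RT) with R = 1.987×10⁻³ kcal mol⁻¹ K⁻¹ and T = 323 K gives K ≈ 2.59.
Fraction in the lower-energy chair = K/(K+1) = 72.1%.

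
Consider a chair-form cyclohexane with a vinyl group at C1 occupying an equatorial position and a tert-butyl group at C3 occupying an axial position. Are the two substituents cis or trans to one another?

C1 and C3 have the same parity, so their axial bonds point in the same direction.
With same-parity carbons, two substituents on the same face are both axial or both equatorial; opposite faces give one of each.
Here the groups are equatorial/axial → opposite face → trans.

trans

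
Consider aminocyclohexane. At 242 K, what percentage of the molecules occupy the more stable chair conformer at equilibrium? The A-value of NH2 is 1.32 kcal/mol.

One chair has the amino group axial (E = 1.32 kcal/mol) and the other has it equatorial (E = 0).
ΔG = 1.32 kcal/mol between the two chairs.
K = exp(ΔG/RT) with R = 1.987×10⁻³ kcal mol⁻¹ K⁻¹ and T = 242 K gives K ≈ 15.6.
Fraction in the lower-energy chair = K/(K+1) = 94.0%.

94.0%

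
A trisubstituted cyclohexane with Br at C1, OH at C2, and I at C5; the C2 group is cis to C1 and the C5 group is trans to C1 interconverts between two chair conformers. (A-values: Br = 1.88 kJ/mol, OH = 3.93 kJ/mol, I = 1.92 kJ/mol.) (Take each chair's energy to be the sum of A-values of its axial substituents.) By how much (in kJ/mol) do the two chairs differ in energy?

3.97 kJ/mol

Chair I (bromo axial, hydroxyl equatorial, iodo equatorial): E = 1.88 kJ/mol.
Chair II (bromo equatorial, hydroxyl axial, iodo axial): E = 5.85 kJ/mol.
ΔE = 5.85 − 1.88 = 3.97 kJ/mol; chair I is more stable.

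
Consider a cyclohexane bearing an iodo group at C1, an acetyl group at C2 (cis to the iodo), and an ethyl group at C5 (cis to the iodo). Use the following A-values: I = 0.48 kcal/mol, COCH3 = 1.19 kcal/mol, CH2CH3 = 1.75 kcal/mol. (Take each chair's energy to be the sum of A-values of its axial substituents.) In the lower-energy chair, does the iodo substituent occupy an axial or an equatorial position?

equatorial

Chair I (iodo axial, acetyl equatorial, ethyl axial): E = 2.23 kcal/mol.
Chair II (iodo equatorial, acetyl axial, ethyl equatorial): E = 1.19 kcal/mol.
Chair II is the more stable (lower-energy) conformer, and in that chair the iodo group is equatorial.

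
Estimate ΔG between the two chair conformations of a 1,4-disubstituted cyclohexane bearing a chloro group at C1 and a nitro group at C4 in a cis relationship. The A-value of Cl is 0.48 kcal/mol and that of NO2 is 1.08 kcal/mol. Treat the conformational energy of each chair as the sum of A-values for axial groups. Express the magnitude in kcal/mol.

C1 and C4 have opposite parity, so for the cis isomer the two substituents are one axial and one equatorial in each chair.
Chair I (chloro axial, nitro equatorial): E = 0.48 kcal/mol.
Chair II (chloro equatorial, nitro axial): E = 1.08 kcal/mol.
ΔE = 1.08 − 0.48 = 0.60 kcal/mol; chair I is more stable.

0.60 kcal/mol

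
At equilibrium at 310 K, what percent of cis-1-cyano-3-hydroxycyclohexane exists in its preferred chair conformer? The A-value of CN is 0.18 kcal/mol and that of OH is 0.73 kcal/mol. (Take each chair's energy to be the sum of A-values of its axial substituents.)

C1 and C3 have the same parity, so for the cis isomer the two substituents are e,e in one chair and a,a in the other.
Chair I (cyano axial, hydroxyl axial): E = 0.91 kcal/mol; chair II (cyano equatorial, hydroxyl equatorial): E = 0.00 kcal/mol.
ΔG = 0.91 kcal/mol between the two chairs.
K = exp(ΔG/RT) with R = 1.987×10⁻³ kcal mol⁻¹ K⁻¹ and T = 310 K gives K ≈ 4.38.
Fraction in the lower-energy chair = K/(K+1) = 81.4%.

81.4%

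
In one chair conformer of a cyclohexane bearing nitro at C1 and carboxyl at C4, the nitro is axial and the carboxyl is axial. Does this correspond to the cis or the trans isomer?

C1 and C4 have opposite parity, so their axial bonds point in opposite directions.
With opposite-parity carbons, two substituents on the same face are one axial and one equatorial; opposite faces give both axial or both equatorial.
Here the groups are axial/axial → opposite face → trans.

trans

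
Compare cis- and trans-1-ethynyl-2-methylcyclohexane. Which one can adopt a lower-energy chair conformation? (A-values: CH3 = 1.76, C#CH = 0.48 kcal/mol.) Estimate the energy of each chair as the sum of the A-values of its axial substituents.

At 1,2 positions (parity opposite): cis → (a,e or e,a); trans → (e,e or a,a).
Best chair for cis: E = 0.48 kcal/mol; best chair for trans: E = 0.00 kcal/mol.
The trans isomer is lower by 0.48 kcal/mol.

trans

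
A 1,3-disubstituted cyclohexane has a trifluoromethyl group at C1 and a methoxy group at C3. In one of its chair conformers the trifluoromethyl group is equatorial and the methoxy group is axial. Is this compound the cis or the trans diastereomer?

C1 and C3 have the same parity, so their axial bonds point in the same direction.
With same-parity carbons, two substituents on the same face are both axial or both equatorial; opposite faces give one of each.
Here the groups are equatorial/axial → opposite face → trans.

trans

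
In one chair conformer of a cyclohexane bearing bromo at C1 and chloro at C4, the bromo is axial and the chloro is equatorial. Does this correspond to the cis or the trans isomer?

cis

C1 and C4 have opposite parity, so their axial bonds point in opposite directions.
With opposite-parity carbons, two substituents on the same face are one axial and one equatorial; opposite faces give both axial or both equatorial.
Here the groups are axial/equatorial → same face → cis.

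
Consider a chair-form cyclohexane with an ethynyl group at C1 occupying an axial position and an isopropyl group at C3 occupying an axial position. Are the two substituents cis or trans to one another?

C1 and C3 have the same parity, so their axial bonds point in the same direction.
With same-parity carbons, two substituents on the same face are both axial or both equatorial; opposite faces give one of each.
Here the groups are axial/axial → same face → cis.

cis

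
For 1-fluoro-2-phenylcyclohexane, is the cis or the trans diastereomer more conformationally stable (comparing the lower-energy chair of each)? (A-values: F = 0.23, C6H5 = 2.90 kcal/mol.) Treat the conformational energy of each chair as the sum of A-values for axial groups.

At 1,2 positions (parity opposite): cis → (a,e or e,a); trans → (e,e or a,a).
Best chair for cis: E = 0.23 kcal/mol; best chair for trans: E = 0.00 kcal/mol.
The trans isomer is lower by 0.23 kcal/mol.

trans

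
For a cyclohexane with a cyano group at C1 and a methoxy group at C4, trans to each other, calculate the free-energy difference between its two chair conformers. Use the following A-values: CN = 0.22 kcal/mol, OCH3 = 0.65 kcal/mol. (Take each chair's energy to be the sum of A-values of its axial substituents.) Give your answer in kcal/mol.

0.87 kcal/mol

C1 and C4 have opposite parity, so for the trans isomer the two substituents are e,e in one chair and a,a in the other.
Chair I (cyano axial, methoxy axial): E = 0.87 kcal/mol.
Chair II (cyano equatorial, methoxy equatorial): E = 0.00 kcal/mol.
ΔE = 0.87 − 0.00 = 0.87 kcal/mol; chair II is more stable.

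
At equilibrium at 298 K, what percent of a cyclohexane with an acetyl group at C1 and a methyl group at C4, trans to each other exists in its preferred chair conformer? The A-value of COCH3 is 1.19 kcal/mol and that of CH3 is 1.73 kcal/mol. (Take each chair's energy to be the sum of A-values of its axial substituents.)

99.3%

C1 and C4 have opposite parity, so for the trans isomer the two substituents are e,e in one chair and a,a in the other.
Chair I (acetyl axial, methyl axial): E = 2.92 kcal/mol; chair II (acetyl equatorial, methyl equatorial): E = 0.00 kcal/mol.
ΔG = 2.92 kcal/mol between the two chairs.
K = exp(ΔG/RT) with R = 1.987×10⁻³ kcal mol⁻¹ K⁻¹ and T = 298 K gives K ≈ 139.
Fraction in the lower-energy chair = K/(K+1) = 99.3%.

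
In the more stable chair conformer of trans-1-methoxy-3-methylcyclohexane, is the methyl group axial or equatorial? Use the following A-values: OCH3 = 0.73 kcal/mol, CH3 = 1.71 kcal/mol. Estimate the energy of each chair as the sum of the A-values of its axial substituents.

C1 and C3 have the same parity, so for the trans isomer the two substituents are one axial and one equatorial in each chair.
Chair I (methoxy axial, methyl equatorial): E = 0.73 kcal/mol.
Chair II (methoxy equatorial, methyl axial): E = 1.71 kcal/mol.
Chair I is the more stable (lower-energy) conformer, and in that chair the methyl group is equatorial.

equatorial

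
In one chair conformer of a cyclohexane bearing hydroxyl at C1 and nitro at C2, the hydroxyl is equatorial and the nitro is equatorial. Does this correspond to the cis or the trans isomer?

C1 and C2 have opposite parity, so their axial bonds point in opposite directions.
With opposite-parity carbons, two substituents on the same face are one axial and one equatorial; opposite faces give both axial or both equatorial.
Here the groups are equatorial/equatorial → opposite face → trans.

trans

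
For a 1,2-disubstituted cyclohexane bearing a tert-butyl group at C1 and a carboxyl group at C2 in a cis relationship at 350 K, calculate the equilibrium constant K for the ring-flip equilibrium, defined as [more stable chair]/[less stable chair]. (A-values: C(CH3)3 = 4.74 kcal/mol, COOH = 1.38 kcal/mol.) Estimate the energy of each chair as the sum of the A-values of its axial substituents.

K ≈ 125

C1 and C2 have opposite parity, so for the cis isomer the two substituents are one axial and one equatorial in each chair.
Chair I (tert-butyl axial, carboxyl equatorial): E = 4.74 kcal/mol; chair II (tert-butyl equatorial, carboxyl axial): E = 1.38 kcal/mol.
ΔG = 3.36 kcal/mol between the two chairs.
K = exp(ΔG/RT) with R = 1.987×10⁻³ kcal mol⁻¹ K⁻¹ and T = 350 K gives K ≈ 125.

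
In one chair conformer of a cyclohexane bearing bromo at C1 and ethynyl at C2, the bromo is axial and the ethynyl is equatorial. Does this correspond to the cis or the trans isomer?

cis

C1 and C2 have opposite parity, so their axial bonds point in opposite directions.
With opposite-parity carbons, two substituents on the same face are one axial and one equatorial; opposite faces give both axial or both equatorial.
Here the groups are axial/equatorial → same face → cis.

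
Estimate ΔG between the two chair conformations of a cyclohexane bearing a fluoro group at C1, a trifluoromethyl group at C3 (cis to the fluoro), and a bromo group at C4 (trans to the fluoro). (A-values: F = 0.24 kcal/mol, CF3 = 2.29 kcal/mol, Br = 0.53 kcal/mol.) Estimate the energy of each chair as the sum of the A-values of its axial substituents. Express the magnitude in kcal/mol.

3.06 kcal/mol

Chair I (fluoro axial, trifluoromethyl axial, bromo axial): E = 3.06 kcal/mol.
Chair II (fluoro equatorial, trifluoromethyl equatorial, bromo equatorial): E = 0.00 kcal/mol.
ΔE = 3.06 − 0.00 = 3.06 kcal/mol; chair II is more stable.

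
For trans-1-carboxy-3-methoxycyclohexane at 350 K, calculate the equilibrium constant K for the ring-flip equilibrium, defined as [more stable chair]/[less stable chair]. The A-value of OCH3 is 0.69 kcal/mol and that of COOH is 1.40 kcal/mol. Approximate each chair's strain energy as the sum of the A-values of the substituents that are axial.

K ≈ 2.78

C1 and C3 have the same parity, so for the trans isomer the two substituents are one axial and one equatorial in each chair.
Chair I (methoxy axial, carboxyl equatorial): E = 0.69 kcal/mol; chair II (methoxy equatorial, carboxyl axial): E = 1.40 kcal/mol.
ΔG = 0.71 kcal/mol between the two chairs.
K = exp(ΔG/RT) with R = 1.987×10⁻³ kcal mol⁻¹ K⁻¹ and T = 350 K gives K ≈ 2.78.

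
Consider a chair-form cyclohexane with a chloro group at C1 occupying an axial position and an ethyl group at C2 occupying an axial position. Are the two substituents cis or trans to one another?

trans

C1 and C2 have opposite parity, so their axial bonds point in opposite directions.
With opposite-parity carbons, two substituents on the same face are one axial and one equatorial; opposite faces give both axial or both equatorial.
Here the groups are axial/axial → opposite face → trans.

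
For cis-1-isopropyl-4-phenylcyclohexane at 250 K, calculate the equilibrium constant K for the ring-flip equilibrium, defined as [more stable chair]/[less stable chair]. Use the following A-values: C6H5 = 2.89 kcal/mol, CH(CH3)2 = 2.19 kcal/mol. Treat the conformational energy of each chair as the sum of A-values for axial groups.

C1 and C4 have opposite parity, so for the cis isomer the two substituents are one axial and one equatorial in each chair.
Chair I (phenyl axial, isopropyl equatorial): E = 2.89 kcal/mol; chair II (phenyl equatorial, isopropyl axial): E = 2.19 kcal/mol.
ΔG = 0.70 kcal/mol between the two chairs.
K = exp(ΔG/RT) with R = 1.987×10⁻³ kcal mol⁻¹ K⁻¹ and T = 250 K gives K ≈ 4.09.

K ≈ 4.09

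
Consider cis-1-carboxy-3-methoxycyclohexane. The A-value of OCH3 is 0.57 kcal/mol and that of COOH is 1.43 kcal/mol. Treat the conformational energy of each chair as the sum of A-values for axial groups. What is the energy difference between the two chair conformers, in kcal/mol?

2.00 kcal/mol

C1 and C3 have the same parity, so for the cis isomer the two substituents are e,e in one chair and a,a in the other.
Chair I (methoxy axial, carboxyl axial): E = 2.00 kcal/mol.
Chair II (methoxy equatorial, carboxyl equatorial): E = 0.00 kcal/mol.
ΔE = 2.00 − 0.00 = 2.00 kcal/mol; chair II is more stable.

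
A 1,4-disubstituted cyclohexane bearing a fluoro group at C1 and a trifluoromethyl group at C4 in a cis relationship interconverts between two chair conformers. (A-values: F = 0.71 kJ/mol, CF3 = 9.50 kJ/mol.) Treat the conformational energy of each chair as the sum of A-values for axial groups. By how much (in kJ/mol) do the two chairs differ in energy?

8.79 kJ/mol

C1 and C4 have opposite parity, so for the cis isomer the two substituents are one axial and one equatorial in each chair.
Chair I (fluoro axial, trifluoromethyl equatorial): E = 0.71 kJ/mol.
Chair II (fluoro equatorial, trifluoromethyl axial): E = 9.50 kJ/mol.
ΔE = 9.50 − 0.71 = 8.79 kJ/mol; chair I is more stable.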